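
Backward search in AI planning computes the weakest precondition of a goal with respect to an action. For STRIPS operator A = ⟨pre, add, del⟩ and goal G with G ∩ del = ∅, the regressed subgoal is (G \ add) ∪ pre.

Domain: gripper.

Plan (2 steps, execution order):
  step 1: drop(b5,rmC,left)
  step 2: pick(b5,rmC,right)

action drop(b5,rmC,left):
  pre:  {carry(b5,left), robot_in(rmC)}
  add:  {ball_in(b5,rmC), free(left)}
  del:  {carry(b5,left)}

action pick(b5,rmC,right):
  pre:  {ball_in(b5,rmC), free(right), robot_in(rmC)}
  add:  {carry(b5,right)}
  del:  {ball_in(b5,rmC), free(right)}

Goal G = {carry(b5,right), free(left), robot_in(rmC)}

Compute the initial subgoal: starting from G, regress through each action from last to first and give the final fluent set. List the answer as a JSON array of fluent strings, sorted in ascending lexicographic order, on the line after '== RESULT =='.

Work backward from the goal:
  through step 2 (pick(b5,rmC,right)): drop {carry(b5,right)}, keep {free(left), robot_in(rmC)}, require {ball_in(b5,rmC), free(right), robot_in(rmC)}
    → {ball_in(b5,rmC), free(left), free(right), robot_in(rmC)}
  through step 1 (drop(b5,rmC,left)): drop {ball_in(b5,rmC), free(left)}, keep {free(right), robot_in(rmC)}, require {carry(b5,left), robot_in(rmC)}
    → {carry(b5,left), free(right), robot_in(rmC)}

== RESULT ==
["carry(b5,left)", "free(right)", "robot_in(rmC)"]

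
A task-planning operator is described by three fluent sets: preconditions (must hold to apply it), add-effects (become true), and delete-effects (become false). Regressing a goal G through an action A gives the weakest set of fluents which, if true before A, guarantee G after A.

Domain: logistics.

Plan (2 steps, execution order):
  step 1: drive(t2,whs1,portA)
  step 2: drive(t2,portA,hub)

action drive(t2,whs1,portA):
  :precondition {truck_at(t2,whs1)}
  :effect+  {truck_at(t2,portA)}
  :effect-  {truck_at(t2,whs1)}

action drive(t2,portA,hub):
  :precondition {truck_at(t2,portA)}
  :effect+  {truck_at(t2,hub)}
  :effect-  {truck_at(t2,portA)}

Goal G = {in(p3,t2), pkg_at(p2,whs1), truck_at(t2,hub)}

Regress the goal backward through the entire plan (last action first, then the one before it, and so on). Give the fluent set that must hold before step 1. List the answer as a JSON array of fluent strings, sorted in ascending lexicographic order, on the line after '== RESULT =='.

Work backward from the goal:
  through step 2 (drive(t2,portA,hub)): drop {truck_at(t2,hub)}, keep {in(p3,t2), pkg_at(p2,whs1)}, require {truck_at(t2,portA)}
    → {in(p3,t2), pkg_at(p2,whs1), truck_at(t2,portA)}
  through step 1 (drive(t2,whs1,portA)): drop {truck_at(t2,portA)}, keep {in(p3,t2), pkg_at(p2,whs1)}, require {truck_at(t2,whs1)}
    → {in(p3,t2), pkg_at(p2,whs1), truck_at(t2,whs1)}

== RESULT ==
["in(p3,t2)", "pkg_at(p2,whs1)", "truck_at(t2,whs1)"]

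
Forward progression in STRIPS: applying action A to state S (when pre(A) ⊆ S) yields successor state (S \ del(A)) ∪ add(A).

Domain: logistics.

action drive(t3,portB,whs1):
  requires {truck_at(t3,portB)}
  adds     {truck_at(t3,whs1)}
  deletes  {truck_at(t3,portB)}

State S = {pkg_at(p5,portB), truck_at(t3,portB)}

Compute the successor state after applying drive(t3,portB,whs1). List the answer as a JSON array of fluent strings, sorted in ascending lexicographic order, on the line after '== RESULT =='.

Progress:
  pre ⊆ S: {truck_at(t3,portB)} ⊆ S  — applicable
  S \ del = {pkg_at(p5,portB)}
  ∪ add   = {pkg_at(p5,portB), truck_at(t3,whs1)}

== RESULT ==
["pkg_at(p5,portB)", "truck_at(t3,whs1)"]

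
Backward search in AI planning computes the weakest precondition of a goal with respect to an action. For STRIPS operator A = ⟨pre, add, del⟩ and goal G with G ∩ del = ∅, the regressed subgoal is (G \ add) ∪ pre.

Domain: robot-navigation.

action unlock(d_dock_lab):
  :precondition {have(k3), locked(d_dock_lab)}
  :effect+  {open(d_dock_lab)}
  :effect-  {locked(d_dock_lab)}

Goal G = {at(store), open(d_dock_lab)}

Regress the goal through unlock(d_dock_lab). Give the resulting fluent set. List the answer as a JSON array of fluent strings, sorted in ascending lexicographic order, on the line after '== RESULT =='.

Compute (G \ add) ∪ pre:
  G ∩ del = {}  (empty — regression defined)
  G \ add = {at(store), open(d_dock_lab)} \ {open(d_dock_lab)} = {at(store)}
  ∪ pre   = {at(store)} ∪ {have(k3), locked(d_dock_lab)}
          = {at(store), have(k3), locked(d_dock_lab)}

== RESULT ==
["at(store)", "have(k3)", "locked(d_dock_lab)"]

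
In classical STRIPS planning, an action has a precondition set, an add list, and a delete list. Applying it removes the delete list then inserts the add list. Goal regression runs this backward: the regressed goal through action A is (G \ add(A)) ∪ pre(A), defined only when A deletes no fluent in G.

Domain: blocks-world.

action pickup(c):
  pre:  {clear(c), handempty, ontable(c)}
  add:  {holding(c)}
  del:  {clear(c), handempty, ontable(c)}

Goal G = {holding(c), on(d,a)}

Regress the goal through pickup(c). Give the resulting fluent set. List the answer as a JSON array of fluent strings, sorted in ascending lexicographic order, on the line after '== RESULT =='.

Compute (G \ add) ∪ pre:
  G ∩ del = {}  (empty — regression defined)
  G \ add = {holding(c), on(d,a)} \ {holding(c)} = {on(d,a)}
  ∪ pre   = {on(d,a)} ∪ {clear(c), handempty, ontable(c)}
          = {clear(c), handempty, on(d,a), ontable(c)}

== RESULT ==
["clear(c)", "handempty", "on(d,a)", "ontable(c)"]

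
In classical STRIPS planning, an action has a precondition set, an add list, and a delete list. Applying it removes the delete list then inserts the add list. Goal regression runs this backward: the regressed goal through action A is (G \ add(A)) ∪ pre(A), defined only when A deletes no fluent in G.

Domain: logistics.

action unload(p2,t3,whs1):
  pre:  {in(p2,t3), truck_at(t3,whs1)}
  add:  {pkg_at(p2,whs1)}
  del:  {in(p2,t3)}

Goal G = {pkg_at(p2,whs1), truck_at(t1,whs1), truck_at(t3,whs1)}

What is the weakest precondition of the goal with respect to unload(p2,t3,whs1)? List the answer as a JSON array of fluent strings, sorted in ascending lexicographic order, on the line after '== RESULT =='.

Regress:
  G ∩ del = {}  (empty — regression defined)
  G \ add = {pkg_at(p2,whs1), truck_at(t1,whs1), truck_at(t3,whs1)} \ {pkg_at(p2,whs1)} = {truck_at(t1,whs1), truck_at(t3,whs1)}
  ∪ pre   = {truck_at(t1,whs1), truck_at(t3,whs1)} ∪ {in(p2,t3), truck_at(t3,whs1)}
          = {in(p2,t3), truck_at(t1,whs1), truck_at(t3,whs1)}

== RESULT ==
["in(p2,t3)", "truck_at(t1,whs1)", "truck_at(t3,whs1)"]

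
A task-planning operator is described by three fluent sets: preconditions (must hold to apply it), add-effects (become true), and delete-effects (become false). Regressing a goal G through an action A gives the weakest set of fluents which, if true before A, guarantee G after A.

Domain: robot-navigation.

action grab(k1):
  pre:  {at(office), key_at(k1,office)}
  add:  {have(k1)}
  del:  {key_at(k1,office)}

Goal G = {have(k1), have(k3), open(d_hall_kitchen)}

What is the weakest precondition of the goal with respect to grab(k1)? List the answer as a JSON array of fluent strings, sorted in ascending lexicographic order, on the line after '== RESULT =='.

Regress:
  G ∩ del = {}  (empty — regression defined)
  G \ add = {have(k1), have(k3), open(d_hall_kitchen)} \ {have(k1)} = {have(k3), open(d_hall_kitchen)}
  ∪ pre   = {have(k3), open(d_hall_kitchen)} ∪ {at(office), key_at(k1,office)}
          = {at(office), have(k3), key_at(k1,office), open(d_hall_kitchen)}

== RESULT ==
["at(office)", "have(k3)", "key_at(k1,office)", "open(d_hall_kitchen)"]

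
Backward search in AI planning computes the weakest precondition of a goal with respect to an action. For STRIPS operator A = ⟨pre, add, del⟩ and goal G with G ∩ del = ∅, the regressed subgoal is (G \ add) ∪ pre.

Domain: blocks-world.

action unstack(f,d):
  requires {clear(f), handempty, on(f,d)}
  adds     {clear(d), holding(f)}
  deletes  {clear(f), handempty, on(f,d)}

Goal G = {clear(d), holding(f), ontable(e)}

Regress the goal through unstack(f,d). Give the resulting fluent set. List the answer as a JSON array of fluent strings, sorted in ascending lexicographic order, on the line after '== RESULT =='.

Compute (G \ add) ∪ pre:
  G ∩ del = {}  (empty — regression defined)
  G \ add = {clear(d), holding(f), ontable(e)} \ {clear(d), holding(f)} = {ontable(e)}
  ∪ pre   = {ontable(e)} ∪ {clear(f), handempty, on(f,d)}
          = {clear(f), handempty, on(f,d), ontable(e)}

== RESULT ==
["clear(f)", "handempty", "on(f,d)", "ontable(e)"]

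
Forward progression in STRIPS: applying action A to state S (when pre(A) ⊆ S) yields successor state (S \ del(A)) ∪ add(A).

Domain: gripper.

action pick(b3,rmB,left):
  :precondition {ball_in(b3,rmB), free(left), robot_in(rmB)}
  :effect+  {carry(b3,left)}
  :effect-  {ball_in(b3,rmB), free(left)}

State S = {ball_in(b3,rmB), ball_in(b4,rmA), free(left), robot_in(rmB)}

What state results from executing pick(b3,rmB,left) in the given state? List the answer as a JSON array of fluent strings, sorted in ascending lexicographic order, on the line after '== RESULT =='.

Compute (S \ del) ∪ add:
  pre ⊆ S: {ball_in(b3,rmB), free(left), robot_in(rmB)} ⊆ S  — applicable
  S \ del = {ball_in(b4,rmA), robot_in(rmB)}
  ∪ add   = {ball_in(b4,rmA), carry(b3,left), robot_in(rmB)}

== RESULT ==
["ball_in(b4,rmA)", "carry(b3,left)", "robot_in(rmB)"]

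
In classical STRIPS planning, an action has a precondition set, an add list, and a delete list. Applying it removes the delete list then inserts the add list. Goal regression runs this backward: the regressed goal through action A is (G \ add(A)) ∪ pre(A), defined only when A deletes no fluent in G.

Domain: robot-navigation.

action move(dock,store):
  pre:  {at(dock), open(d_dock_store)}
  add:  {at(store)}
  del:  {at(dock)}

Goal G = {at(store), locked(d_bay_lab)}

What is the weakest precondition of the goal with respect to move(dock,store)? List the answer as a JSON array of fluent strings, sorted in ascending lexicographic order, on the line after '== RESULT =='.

Compute (G \ add) ∪ pre:
  G ∩ del = {}  (empty — regression defined)
  G \ add = {at(store), locked(d_bay_lab)} \ {at(store)} = {locked(d_bay_lab)}
  ∪ pre   = {locked(d_bay_lab)} ∪ {at(dock), open(d_dock_store)}
          = {at(dock), locked(d_bay_lab), open(d_dock_store)}

== RESULT ==
["at(dock)", "locked(d_bay_lab)", "open(d_dock_store)"]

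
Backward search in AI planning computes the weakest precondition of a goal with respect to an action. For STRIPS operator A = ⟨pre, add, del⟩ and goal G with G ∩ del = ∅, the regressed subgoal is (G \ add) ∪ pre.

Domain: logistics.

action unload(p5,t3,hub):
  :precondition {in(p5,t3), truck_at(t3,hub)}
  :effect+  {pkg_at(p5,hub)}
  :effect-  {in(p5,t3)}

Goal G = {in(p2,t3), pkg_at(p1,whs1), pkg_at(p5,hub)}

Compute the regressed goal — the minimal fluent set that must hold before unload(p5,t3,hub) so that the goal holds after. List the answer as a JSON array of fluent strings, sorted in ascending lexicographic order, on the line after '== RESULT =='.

Compute (G \ add) ∪ pre:
  G ∩ del = {}  (empty — regression defined)
  G \ add = {in(p2,t3), pkg_at(p1,whs1), pkg_at(p5,hub)} \ {pkg_at(p5,hub)} = {in(p2,t3), pkg_at(p1,whs1)}
  ∪ pre   = {in(p2,t3), pkg_at(p1,whs1)} ∪ {in(p5,t3), truck_at(t3,hub)}
          = {in(p2,t3), in(p5,t3), pkg_at(p1,whs1), truck_at(t3,hub)}

== RESULT ==
["in(p2,t3)", "in(p5,t3)", "pkg_at(p1,whs1)", "truck_at(t3,hub)"]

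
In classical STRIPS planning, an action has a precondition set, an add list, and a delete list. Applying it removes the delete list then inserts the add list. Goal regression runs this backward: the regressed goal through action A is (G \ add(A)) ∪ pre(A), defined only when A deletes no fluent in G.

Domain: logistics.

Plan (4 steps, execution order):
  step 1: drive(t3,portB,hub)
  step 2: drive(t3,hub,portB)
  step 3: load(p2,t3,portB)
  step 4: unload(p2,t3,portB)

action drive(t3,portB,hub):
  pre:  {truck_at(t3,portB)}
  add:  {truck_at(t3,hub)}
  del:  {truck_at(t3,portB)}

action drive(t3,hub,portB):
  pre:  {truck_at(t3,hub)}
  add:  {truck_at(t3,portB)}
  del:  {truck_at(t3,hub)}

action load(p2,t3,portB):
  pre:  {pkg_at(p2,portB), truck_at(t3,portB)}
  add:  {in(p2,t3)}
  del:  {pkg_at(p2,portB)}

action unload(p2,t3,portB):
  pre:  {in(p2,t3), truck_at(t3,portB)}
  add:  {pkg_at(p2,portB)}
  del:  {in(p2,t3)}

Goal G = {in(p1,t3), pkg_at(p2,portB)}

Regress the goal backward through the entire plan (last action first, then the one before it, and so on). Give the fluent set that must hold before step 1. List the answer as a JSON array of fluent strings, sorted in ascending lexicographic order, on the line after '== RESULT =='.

Regress step by step:
  through step 4 (unload(p2,t3,portB)): drop {pkg_at(p2,portB)}, keep {in(p1,t3)}, require {in(p2,t3), truck_at(t3,portB)}
    → {in(p1,t3), in(p2,t3), truck_at(t3,portB)}
  through step 3 (load(p2,t3,portB)): drop {in(p2,t3)}, keep {in(p1,t3), truck_at(t3,portB)}, require {pkg_at(p2,portB), truck_at(t3,portB)}
    → {in(p1,t3), pkg_at(p2,portB), truck_at(t3,portB)}
  through step 2 (drive(t3,hub,portB)): drop {truck_at(t3,portB)}, keep {in(p1,t3), pkg_at(p2,portB)}, require {truck_at(t3,hub)}
    → {in(p1,t3), pkg_at(p2,portB), truck_at(t3,hub)}
  through step 1 (drive(t3,portB,hub)): drop {truck_at(t3,hub)}, keep {in(p1,t3), pkg_at(p2,portB)}, require {truck_at(t3,portB)}
    → {in(p1,t3), pkg_at(p2,portB), truck_at(t3,portB)}

== RESULT ==
["in(p1,t3)", "pkg_at(p2,portB)", "truck_at(t3,portB)"]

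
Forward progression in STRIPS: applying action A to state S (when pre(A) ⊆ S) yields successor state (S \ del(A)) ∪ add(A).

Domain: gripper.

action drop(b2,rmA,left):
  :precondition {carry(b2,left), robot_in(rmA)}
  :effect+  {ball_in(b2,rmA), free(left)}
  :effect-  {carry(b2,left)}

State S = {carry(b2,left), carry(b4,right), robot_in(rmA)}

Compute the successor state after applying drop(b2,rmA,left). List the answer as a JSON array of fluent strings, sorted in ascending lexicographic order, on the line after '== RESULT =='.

Compute (S \ del) ∪ add:
  pre ⊆ S: {carry(b2,left), robot_in(rmA)} ⊆ S  — applicable
  S \ del = {carry(b4,right), robot_in(rmA)}
  ∪ add   = {ball_in(b2,rmA), carry(b4,right), free(left), robot_in(rmA)}

== RESULT ==
["ball_in(b2,rmA)", "carry(b4,right)", "free(left)", "robot_in(rmA)"]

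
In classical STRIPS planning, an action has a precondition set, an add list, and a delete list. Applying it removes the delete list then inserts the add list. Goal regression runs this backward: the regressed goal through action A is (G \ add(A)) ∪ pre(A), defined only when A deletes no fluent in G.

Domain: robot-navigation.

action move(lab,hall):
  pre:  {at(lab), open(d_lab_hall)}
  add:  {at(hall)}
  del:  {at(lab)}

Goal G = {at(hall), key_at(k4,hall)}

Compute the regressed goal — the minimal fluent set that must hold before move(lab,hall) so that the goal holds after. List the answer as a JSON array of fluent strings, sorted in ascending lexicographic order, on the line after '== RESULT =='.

Regress:
  G ∩ del = {}  (empty — regression defined)
  G \ add = {at(hall), key_at(k4,hall)} \ {at(hall)} = {key_at(k4,hall)}
  ∪ pre   = {key_at(k4,hall)} ∪ {at(lab), open(d_lab_hall)}
          = {at(lab), key_at(k4,hall), open(d_lab_hall)}

== RESULT ==
["at(lab)", "key_at(k4,hall)", "open(d_lab_hall)"]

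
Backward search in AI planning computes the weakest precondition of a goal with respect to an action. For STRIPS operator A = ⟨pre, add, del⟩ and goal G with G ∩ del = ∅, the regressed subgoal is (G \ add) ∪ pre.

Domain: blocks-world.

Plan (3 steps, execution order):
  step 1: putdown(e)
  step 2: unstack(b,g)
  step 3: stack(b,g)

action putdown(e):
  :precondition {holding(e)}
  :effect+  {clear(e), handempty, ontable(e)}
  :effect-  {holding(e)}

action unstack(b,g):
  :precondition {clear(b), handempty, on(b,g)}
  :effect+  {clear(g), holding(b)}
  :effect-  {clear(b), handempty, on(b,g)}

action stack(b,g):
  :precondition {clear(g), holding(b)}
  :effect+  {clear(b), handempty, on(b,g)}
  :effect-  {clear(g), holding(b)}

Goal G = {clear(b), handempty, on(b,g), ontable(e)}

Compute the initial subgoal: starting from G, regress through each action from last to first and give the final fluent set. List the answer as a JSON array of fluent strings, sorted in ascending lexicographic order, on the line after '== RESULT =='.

Work backward from the goal:
  through step 3 (stack(b,g)): drop {clear(b), handempty, on(b,g)}, keep {ontable(e)}, require {clear(g), holding(b)}
    → {clear(g), holding(b), ontable(e)}
  through step 2 (unstack(b,g)): drop {clear(g), holding(b)}, keep {ontable(e)}, require {clear(b), handempty, on(b,g)}
    → {clear(b), handempty, on(b,g), ontable(e)}
  through step 1 (putdown(e)): drop {handempty, ontable(e)}, keep {clear(b), on(b,g)}, require {holding(e)}
    → {clear(b), holding(e), on(b,g)}

== RESULT ==
["clear(b)", "holding(e)", "on(b,g)"]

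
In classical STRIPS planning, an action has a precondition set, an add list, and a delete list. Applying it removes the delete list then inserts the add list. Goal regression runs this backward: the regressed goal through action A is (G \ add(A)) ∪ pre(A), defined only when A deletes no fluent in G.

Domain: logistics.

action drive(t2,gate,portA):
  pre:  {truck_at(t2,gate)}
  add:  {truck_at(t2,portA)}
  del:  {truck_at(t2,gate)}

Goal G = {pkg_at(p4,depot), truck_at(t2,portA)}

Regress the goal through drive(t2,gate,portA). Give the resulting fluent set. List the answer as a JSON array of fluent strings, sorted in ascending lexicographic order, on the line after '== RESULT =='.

Regress:
  G ∩ del = {}  (empty — regression defined)
  G \ add = {pkg_at(p4,depot), truck_at(t2,portA)} \ {truck_at(t2,portA)} = {pkg_at(p4,depot)}
  ∪ pre   = {pkg_at(p4,depot)} ∪ {truck_at(t2,gate)}
          = {pkg_at(p4,depot), truck_at(t2,gate)}

== RESULT ==
["pkg_at(p4,depot)", "truck_at(t2,gate)"]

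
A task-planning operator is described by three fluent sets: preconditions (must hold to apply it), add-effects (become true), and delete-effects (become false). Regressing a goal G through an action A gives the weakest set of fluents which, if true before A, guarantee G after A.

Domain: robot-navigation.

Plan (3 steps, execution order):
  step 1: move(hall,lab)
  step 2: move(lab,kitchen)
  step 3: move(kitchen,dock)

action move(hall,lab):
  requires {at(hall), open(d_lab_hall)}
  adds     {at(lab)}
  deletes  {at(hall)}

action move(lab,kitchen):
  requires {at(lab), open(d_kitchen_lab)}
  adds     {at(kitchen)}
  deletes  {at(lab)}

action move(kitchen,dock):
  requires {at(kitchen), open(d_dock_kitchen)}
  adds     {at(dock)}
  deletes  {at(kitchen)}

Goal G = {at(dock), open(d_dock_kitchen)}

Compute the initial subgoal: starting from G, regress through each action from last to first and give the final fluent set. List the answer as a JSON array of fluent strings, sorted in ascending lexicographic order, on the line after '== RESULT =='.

Work backward from the goal:
  through step 3 (move(kitchen,dock)): drop {at(dock)}, keep {open(d_dock_kitchen)}, require {at(kitchen), open(d_dock_kitchen)}
    → {at(kitchen), open(d_dock_kitchen)}
  through step 2 (move(lab,kitchen)): drop {at(kitchen)}, keep {open(d_dock_kitchen)}, require {at(lab), open(d_kitchen_lab)}
    → {at(lab), open(d_dock_kitchen), open(d_kitchen_lab)}
  through step 1 (move(hall,lab)): drop {at(lab)}, keep {open(d_dock_kitchen), open(d_kitchen_lab)}, require {at(hall), open(d_lab_hall)}
    → {at(hall), open(d_dock_kitchen), open(d_kitchen_lab), open(d_lab_hall)}

== RESULT ==
["at(hall)", "open(d_dock_kitchen)", "open(d_kitchen_lab)", "open(d_lab_hall)"]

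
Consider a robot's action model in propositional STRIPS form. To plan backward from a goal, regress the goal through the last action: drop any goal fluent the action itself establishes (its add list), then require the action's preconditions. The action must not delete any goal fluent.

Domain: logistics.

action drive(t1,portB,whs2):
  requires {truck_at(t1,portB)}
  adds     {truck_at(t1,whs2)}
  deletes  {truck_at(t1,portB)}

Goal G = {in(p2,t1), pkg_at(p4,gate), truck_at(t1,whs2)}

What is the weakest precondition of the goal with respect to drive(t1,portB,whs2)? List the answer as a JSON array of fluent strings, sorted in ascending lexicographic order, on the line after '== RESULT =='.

Regress:
  G ∩ del = {}  (empty — regression defined)
  G \ add = {in(p2,t1), pkg_at(p4,gate), truck_at(t1,whs2)} \ {truck_at(t1,whs2)} = {in(p2,t1), pkg_at(p4,gate)}
  ∪ pre   = {in(p2,t1), pkg_at(p4,gate)} ∪ {truck_at(t1,portB)}
          = {in(p2,t1), pkg_at(p4,gate), truck_at(t1,portB)}

== RESULT ==
["in(p2,t1)", "pkg_at(p4,gate)", "truck_at(t1,portB)"]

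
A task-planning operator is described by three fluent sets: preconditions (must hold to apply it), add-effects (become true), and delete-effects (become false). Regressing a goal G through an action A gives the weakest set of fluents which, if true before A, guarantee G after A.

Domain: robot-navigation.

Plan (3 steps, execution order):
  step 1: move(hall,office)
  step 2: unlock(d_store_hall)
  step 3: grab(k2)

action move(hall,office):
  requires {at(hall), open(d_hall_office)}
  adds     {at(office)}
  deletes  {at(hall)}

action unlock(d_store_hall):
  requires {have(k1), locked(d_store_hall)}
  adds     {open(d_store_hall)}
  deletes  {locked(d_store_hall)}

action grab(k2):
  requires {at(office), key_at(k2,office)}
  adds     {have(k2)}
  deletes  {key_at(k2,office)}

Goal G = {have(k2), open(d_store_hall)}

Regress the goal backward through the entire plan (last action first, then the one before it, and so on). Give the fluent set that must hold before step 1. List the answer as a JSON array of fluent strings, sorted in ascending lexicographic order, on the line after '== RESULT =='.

Regress step by step:
  through step 3 (grab(k2)): drop {have(k2)}, keep {open(d_store_hall)}, require {at(office), key_at(k2,office)}
    → {at(office), key_at(k2,office), open(d_store_hall)}
  through step 2 (unlock(d_store_hall)): drop {open(d_store_hall)}, keep {at(office), key_at(k2,office)}, require {have(k1), locked(d_store_hall)}
    → {at(office), have(k1), key_at(k2,office), locked(d_store_hall)}
  through step 1 (move(hall,office)): drop {at(office)}, keep {have(k1), key_at(k2,office), locked(d_store_hall)}, require {at(hall), open(d_hall_office)}
    → {at(hall), have(k1), key_at(k2,office), locked(d_store_hall), open(d_hall_office)}

== RESULT ==
["at(hall)", "have(k1)", "key_at(k2,office)", "locked(d_store_hall)", "open(d_hall_office)"]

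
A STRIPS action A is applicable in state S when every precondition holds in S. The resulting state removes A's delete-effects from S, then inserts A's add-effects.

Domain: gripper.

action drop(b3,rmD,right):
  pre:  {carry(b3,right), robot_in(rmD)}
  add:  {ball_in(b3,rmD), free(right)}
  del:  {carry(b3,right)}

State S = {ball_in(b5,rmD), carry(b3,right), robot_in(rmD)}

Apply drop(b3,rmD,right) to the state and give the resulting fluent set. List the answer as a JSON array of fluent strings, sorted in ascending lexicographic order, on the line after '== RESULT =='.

Progress:
  pre ⊆ S: {carry(b3,right), robot_in(rmD)} ⊆ S  — applicable
  S \ del = {ball_in(b5,rmD), robot_in(rmD)}
  ∪ add   = {ball_in(b3,rmD), ball_in(b5,rmD), free(right), robot_in(rmD)}

== RESULT ==
["ball_in(b3,rmD)", "ball_in(b5,rmD)", "free(right)", "robot_in(rmD)"]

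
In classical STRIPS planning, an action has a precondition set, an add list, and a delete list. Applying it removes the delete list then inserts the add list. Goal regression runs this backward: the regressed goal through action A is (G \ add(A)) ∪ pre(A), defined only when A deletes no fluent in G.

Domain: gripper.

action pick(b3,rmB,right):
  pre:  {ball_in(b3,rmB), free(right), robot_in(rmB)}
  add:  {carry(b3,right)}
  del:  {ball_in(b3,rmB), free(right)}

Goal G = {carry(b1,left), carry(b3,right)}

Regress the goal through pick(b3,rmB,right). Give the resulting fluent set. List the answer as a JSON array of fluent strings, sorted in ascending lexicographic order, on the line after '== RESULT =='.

Compute (G \ add) ∪ pre:
  G ∩ del = {}  (empty — regression defined)
  G \ add = {carry(b1,left), carry(b3,right)} \ {carry(b3,right)} = {carry(b1,left)}
  ∪ pre   = {carry(b1,left)} ∪ {ball_in(b3,rmB), free(right), robot_in(rmB)}
          = {ball_in(b3,rmB), carry(b1,left), free(right), robot_in(rmB)}

== RESULT ==
["ball_in(b3,rmB)", "carry(b1,left)", "free(right)", "robot_in(rmB)"]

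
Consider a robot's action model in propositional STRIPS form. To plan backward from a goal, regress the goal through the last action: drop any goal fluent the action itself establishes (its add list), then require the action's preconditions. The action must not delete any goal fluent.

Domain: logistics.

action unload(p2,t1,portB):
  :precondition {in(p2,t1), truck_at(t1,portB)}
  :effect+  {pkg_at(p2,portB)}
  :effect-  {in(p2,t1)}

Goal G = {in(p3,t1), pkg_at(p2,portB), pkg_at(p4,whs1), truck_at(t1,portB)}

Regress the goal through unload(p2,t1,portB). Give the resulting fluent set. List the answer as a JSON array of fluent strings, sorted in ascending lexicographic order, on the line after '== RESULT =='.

Regress:
  G ∩ del = {}  (empty — regression defined)
  G \ add = {in(p3,t1), pkg_at(p2,portB), pkg_at(p4,whs1), truck_at(t1,portB)} \ {pkg_at(p2,portB)} = {in(p3,t1), pkg_at(p4,whs1), truck_at(t1,portB)}
  ∪ pre   = {in(p3,t1), pkg_at(p4,whs1), truck_at(t1,portB)} ∪ {in(p2,t1), truck_at(t1,portB)}
          = {in(p2,t1), in(p3,t1), pkg_at(p4,whs1), truck_at(t1,portB)}

== RESULT ==
["in(p2,t1)", "in(p3,t1)", "pkg_at(p4,whs1)", "truck_at(t1,portB)"]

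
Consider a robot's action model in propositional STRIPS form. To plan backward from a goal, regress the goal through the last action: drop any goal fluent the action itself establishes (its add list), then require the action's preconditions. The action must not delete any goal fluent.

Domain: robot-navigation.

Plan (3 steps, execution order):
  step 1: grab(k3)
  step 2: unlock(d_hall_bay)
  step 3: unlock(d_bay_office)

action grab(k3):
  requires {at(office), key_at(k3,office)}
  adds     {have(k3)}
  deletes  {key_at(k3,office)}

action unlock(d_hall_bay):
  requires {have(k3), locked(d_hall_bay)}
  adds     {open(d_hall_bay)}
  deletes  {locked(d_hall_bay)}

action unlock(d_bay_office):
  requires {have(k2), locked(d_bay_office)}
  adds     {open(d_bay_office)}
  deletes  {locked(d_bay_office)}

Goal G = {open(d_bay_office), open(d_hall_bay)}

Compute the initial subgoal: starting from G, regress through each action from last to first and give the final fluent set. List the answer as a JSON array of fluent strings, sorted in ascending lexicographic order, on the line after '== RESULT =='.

Regress step by step:
  through step 3 (unlock(d_bay_office)): drop {open(d_bay_office)}, keep {open(d_hall_bay)}, require {have(k2), locked(d_bay_office)}
    → {have(k2), locked(d_bay_office), open(d_hall_bay)}
  through step 2 (unlock(d_hall_bay)): drop {open(d_hall_bay)}, keep {have(k2), locked(d_bay_office)}, require {have(k3), locked(d_hall_bay)}
    → {have(k2), have(k3), locked(d_bay_office), locked(d_hall_bay)}
  through step 1 (grab(k3)): drop {have(k3)}, keep {have(k2), locked(d_bay_office), locked(d_hall_bay)}, require {at(office), key_at(k3,office)}
    → {at(office), have(k2), key_at(k3,office), locked(d_bay_office), locked(d_hall_bay)}

== RESULT ==
["at(office)", "have(k2)", "key_at(k3,office)", "locked(d_bay_office)", "locked(d_hall_bay)"]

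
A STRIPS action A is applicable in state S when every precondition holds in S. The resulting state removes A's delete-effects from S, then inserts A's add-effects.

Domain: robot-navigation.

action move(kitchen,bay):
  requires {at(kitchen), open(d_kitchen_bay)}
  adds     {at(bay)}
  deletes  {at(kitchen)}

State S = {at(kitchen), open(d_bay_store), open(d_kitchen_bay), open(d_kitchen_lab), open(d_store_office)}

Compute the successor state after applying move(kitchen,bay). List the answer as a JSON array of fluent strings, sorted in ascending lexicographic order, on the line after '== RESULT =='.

Compute (S \ del) ∪ add:
  pre ⊆ S: {at(kitchen), open(d_kitchen_bay)} ⊆ S  — applicable
  S \ del = {open(d_bay_store), open(d_kitchen_bay), open(d_kitchen_lab), open(d_store_office)}
  ∪ add   = {at(bay), open(d_bay_store), open(d_kitchen_bay), open(d_kitchen_lab), open(d_store_office)}

== RESULT ==
["at(bay)", "open(d_bay_store)", "open(d_kitchen_bay)", "open(d_kitchen_lab)", "open(d_store_office)"]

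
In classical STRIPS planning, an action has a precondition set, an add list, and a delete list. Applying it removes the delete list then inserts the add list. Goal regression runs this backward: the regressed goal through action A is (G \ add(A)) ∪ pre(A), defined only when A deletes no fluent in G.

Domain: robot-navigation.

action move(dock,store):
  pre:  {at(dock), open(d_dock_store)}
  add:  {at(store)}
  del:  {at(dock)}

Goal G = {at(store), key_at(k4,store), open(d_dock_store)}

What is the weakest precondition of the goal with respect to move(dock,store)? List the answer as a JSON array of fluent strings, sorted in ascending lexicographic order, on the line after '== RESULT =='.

Regress:
  G ∩ del = {}  (empty — regression defined)
  G \ add = {at(store), key_at(k4,store), open(d_dock_store)} \ {at(store)} = {key_at(k4,store), open(d_dock_store)}
  ∪ pre   = {key_at(k4,store), open(d_dock_store)} ∪ {at(dock), open(d_dock_store)}
          = {at(dock), key_at(k4,store), open(d_dock_store)}

== RESULT ==
["at(dock)", "key_at(k4,store)", "open(d_dock_store)"]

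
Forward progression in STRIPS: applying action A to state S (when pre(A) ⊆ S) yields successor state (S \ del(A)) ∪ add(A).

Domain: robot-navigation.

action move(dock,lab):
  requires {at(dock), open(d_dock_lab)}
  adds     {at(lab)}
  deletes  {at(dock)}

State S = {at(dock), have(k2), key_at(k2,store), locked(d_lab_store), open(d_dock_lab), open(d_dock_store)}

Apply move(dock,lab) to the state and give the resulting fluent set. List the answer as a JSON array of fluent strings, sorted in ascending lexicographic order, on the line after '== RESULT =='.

Progress:
  pre ⊆ S: {at(dock), open(d_dock_lab)} ⊆ S  — applicable
  S \ del = {have(k2), key_at(k2,store), locked(d_lab_store), open(d_dock_lab), open(d_dock_store)}
  ∪ add   = {at(lab), have(k2), key_at(k2,store), locked(d_lab_store), open(d_dock_lab), open(d_dock_store)}

== RESULT ==
["at(lab)", "have(k2)", "key_at(k2,store)", "locked(d_lab_store)", "open(d_dock_lab)", "open(d_dock_store)"]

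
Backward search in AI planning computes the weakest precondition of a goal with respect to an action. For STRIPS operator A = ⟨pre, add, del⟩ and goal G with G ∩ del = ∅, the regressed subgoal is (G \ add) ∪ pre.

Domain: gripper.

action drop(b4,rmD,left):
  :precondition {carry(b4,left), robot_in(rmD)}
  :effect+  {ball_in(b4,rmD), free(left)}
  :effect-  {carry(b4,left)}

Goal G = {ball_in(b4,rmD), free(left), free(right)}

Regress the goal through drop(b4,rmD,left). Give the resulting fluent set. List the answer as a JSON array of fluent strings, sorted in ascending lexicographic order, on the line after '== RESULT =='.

Regress:
  G ∩ del = {}  (empty — regression defined)
  G \ add = {ball_in(b4,rmD), free(left), free(right)} \ {ball_in(b4,rmD), free(left)} = {free(right)}
  ∪ pre   = {free(right)} ∪ {carry(b4,left), robot_in(rmD)}
          = {carry(b4,left), free(right), robot_in(rmD)}

== RESULT ==
["carry(b4,left)", "free(right)", "robot_in(rmD)"]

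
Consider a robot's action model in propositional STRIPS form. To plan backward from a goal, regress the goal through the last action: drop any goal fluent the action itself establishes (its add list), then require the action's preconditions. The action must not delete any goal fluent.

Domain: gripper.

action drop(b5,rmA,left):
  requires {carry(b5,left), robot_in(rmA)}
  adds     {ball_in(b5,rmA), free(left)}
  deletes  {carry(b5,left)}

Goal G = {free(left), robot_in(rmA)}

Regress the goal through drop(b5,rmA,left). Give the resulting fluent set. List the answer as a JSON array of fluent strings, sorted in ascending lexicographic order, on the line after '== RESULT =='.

Regress:
  G ∩ del = {}  (empty — regression defined)
  G \ add = {free(left), robot_in(rmA)} \ {ball_in(b5,rmA), free(left)} = {robot_in(rmA)}
  ∪ pre   = {robot_in(rmA)} ∪ {carry(b5,left), robot_in(rmA)}
          = {carry(b5,left), robot_in(rmA)}

== RESULT ==
["carry(b5,left)", "robot_in(rmA)"]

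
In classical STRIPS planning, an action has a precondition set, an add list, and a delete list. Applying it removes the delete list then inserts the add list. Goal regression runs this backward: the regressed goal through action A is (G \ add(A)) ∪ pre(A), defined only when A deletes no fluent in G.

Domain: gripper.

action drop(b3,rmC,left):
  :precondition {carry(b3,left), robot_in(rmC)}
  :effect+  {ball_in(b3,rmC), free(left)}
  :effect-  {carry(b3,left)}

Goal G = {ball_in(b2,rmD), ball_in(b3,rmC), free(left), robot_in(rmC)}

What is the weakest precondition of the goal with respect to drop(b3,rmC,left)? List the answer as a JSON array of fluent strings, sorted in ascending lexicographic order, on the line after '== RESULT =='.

Regress:
  G ∩ del = {}  (empty — regression defined)
  G \ add = {ball_in(b2,rmD), ball_in(b3,rmC), free(left), robot_in(rmC)} \ {ball_in(b3,rmC), free(left)} = {ball_in(b2,rmD), robot_in(rmC)}
  ∪ pre   = {ball_in(b2,rmD), robot_in(rmC)} ∪ {carry(b3,left), robot_in(rmC)}
          = {ball_in(b2,rmD), carry(b3,left), robot_in(rmC)}

== RESULT ==
["ball_in(b2,rmD)", "carry(b3,left)", "robot_in(rmC)"]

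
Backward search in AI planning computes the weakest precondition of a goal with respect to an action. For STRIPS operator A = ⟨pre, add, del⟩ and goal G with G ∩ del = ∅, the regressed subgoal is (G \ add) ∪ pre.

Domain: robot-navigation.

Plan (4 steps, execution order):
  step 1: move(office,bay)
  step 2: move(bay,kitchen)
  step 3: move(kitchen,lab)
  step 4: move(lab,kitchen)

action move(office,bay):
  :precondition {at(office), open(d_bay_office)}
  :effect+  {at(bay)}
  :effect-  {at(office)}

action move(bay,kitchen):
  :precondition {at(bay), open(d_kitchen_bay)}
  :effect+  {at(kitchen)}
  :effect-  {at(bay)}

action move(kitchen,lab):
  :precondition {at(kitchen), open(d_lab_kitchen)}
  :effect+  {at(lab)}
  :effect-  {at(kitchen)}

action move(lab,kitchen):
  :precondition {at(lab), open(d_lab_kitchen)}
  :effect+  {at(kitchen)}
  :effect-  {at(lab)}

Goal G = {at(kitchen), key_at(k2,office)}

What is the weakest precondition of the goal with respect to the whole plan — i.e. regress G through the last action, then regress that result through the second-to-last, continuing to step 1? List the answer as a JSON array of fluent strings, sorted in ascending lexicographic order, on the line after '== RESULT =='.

Regress step by step:
  through step 4 (move(lab,kitchen)): drop {at(kitchen)}, keep {key_at(k2,office)}, require {at(lab), open(d_lab_kitchen)}
    → {at(lab), key_at(k2,office), open(d_lab_kitchen)}
  through step 3 (move(kitchen,lab)): drop {at(lab)}, keep {key_at(k2,office), open(d_lab_kitchen)}, require {at(kitchen), open(d_lab_kitchen)}
    → {at(kitchen), key_at(k2,office), open(d_lab_kitchen)}
  through step 2 (move(bay,kitchen)): drop {at(kitchen)}, keep {key_at(k2,office), open(d_lab_kitchen)}, require {at(bay), open(d_kitchen_bay)}
    → {at(bay), key_at(k2,office), open(d_kitchen_bay), open(d_lab_kitchen)}
  through step 1 (move(office,bay)): drop {at(bay)}, keep {key_at(k2,office), open(d_kitchen_bay), open(d_lab_kitchen)}, require {at(office), open(d_bay_office)}
    → {at(office), key_at(k2,office), open(d_bay_office), open(d_kitchen_bay), open(d_lab_kitchen)}

== RESULT ==
["at(office)", "key_at(k2,office)", "open(d_bay_office)", "open(d_kitchen_bay)", "open(d_lab_kitchen)"]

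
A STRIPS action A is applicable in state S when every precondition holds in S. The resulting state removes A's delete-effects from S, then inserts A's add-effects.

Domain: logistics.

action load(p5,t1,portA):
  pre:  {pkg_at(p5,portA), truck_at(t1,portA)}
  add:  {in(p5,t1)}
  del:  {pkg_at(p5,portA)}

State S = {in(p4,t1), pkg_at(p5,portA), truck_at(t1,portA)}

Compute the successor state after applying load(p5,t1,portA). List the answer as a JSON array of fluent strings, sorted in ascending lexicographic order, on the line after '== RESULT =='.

Compute (S \ del) ∪ add:
  pre ⊆ S: {pkg_at(p5,portA), truck_at(t1,portA)} ⊆ S  — applicable
  S \ del = {in(p4,t1), truck_at(t1,portA)}
  ∪ add   = {in(p4,t1), in(p5,t1), truck_at(t1,portA)}

== RESULT ==
["in(p4,t1)", "in(p5,t1)", "truck_at(t1,portA)"]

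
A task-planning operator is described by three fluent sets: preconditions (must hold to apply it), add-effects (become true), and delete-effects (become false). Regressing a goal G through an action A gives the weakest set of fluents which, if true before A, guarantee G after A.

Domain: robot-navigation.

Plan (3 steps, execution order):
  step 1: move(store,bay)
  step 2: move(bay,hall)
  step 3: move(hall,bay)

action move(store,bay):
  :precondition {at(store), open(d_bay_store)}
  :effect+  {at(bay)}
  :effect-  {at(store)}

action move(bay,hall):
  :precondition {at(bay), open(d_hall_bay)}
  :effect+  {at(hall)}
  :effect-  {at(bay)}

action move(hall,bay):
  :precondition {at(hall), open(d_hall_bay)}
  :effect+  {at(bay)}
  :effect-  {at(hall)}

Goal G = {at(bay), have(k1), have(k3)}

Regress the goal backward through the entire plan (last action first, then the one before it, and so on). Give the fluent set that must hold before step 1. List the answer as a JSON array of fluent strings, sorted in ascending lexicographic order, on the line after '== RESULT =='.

Work backward from the goal:
  through step 3 (move(hall,bay)): drop {at(bay)}, keep {have(k1), have(k3)}, require {at(hall), open(d_hall_bay)}
    → {at(hall), have(k1), have(k3), open(d_hall_bay)}
  through step 2 (move(bay,hall)): drop {at(hall)}, keep {have(k1), have(k3), open(d_hall_bay)}, require {at(bay), open(d_hall_bay)}
    → {at(bay), have(k1), have(k3), open(d_hall_bay)}
  through step 1 (move(store,bay)): drop {at(bay)}, keep {have(k1), have(k3), open(d_hall_bay)}, require {at(store), open(d_bay_store)}
    → {at(store), have(k1), have(k3), open(d_bay_store), open(d_hall_bay)}

== RESULT ==
["at(store)", "have(k1)", "have(k3)", "open(d_bay_store)", "open(d_hall_bay)"]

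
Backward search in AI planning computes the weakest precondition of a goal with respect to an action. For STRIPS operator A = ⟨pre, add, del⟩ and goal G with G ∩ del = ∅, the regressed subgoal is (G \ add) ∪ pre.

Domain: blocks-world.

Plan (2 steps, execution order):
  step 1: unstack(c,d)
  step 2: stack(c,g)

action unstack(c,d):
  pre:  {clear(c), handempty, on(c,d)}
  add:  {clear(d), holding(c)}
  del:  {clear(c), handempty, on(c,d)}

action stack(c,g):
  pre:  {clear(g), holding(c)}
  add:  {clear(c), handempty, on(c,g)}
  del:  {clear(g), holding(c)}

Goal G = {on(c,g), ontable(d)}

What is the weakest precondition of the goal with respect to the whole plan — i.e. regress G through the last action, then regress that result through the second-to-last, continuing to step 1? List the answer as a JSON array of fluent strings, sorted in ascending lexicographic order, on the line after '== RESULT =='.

Work backward from the goal:
  through step 2 (stack(c,g)): drop {on(c,g)}, keep {ontable(d)}, require {clear(g), holding(c)}
    → {clear(g), holding(c), ontable(d)}
  through step 1 (unstack(c,d)): drop {holding(c)}, keep {clear(g), ontable(d)}, require {clear(c), handempty, on(c,d)}
    → {clear(c), clear(g), handempty, on(c,d), ontable(d)}

== RESULT ==
["clear(c)", "clear(g)", "handempty", "on(c,d)", "ontable(d)"]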